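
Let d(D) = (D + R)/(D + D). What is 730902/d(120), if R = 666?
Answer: 29236080/131 ≈ 2.2318e+5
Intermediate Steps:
d(D) = (666 + D)/(2*D) (d(D) = (D + 666)/(D + D) = (666 + D)/((2*D)) = (666 + D)*(1/(2*D)) = (666 + D)/(2*D))
730902/d(120) = 730902/(((1/2)*(666 + 120)/120)) = 730902/(((1/2)*(1/120)*786)) = 730902/(131/40) = 730902*(40/131) = 29236080/131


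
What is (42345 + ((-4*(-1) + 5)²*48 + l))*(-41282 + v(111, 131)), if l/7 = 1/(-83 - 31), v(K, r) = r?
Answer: -72296202935/38 ≈ -1.9025e+9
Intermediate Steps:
l = -7/114 (l = 7/(-83 - 31) = 7/(-114) = 7*(-1/114) = -7/114 ≈ -0.061404)
(42345 + ((-4*(-1) + 5)²*48 + l))*(-41282 + v(111, 131)) = (42345 + ((-4*(-1) + 5)²*48 - 7/114))*(-41282 + 131) = (42345 + ((4 + 5)²*48 - 7/114))*(-41151) = (42345 + (9²*48 - 7/114))*(-41151) = (42345 + (81*48 - 7/114))*(-41151) = (42345 + (3888 - 7/114))*(-41151) = (42345 + 443225/114)*(-41151) = (5270555/114)*(-41151) = -72296202935/38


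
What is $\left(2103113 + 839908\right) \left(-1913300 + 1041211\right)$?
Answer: $-2566576240869$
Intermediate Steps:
$\left(2103113 + 839908\right) \left(-1913300 + 1041211\right) = 2943021 \left(-872089\right) = -2566576240869$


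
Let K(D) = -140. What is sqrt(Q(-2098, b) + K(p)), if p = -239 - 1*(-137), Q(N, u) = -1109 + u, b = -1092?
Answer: I*sqrt(2341) ≈ 48.384*I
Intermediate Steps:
p = -102 (p = -239 + 137 = -102)
sqrt(Q(-2098, b) + K(p)) = sqrt((-1109 - 1092) - 140) = sqrt(-2201 - 140) = sqrt(-2341) = I*sqrt(2341)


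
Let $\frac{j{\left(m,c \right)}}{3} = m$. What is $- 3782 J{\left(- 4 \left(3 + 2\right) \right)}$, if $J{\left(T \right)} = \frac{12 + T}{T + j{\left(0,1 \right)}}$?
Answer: $- \frac{7564}{5} \approx -1512.8$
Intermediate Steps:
$j{\left(m,c \right)} = 3 m$
$J{\left(T \right)} = \frac{12 + T}{T}$ ($J{\left(T \right)} = \frac{12 + T}{T + 3 \cdot 0} = \frac{12 + T}{T + 0} = \frac{12 + T}{T}$)
$- 3782 J{\left(- 4 \left(3 + 2\right) \right)} = - 3782 \frac{12 - 4 \left(3 + 2\right)}{\left(-4\right) \left(3 + 2\right)} = - 3782 \frac{12 - 20}{\left(-4\right) 5} = - 3782 \frac{12 - 20}{-20} = - 3782 \left(\left(- \frac{1}{20}\right) \left(-8\right)\right) = \left(-3782\right) \frac{2}{5} = - \frac{7564}{5}$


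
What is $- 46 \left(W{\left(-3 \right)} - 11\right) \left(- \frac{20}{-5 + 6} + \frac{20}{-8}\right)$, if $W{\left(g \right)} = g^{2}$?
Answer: $-2070$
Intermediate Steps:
$- 46 \left(W{\left(-3 \right)} - 11\right) \left(- \frac{20}{-5 + 6} + \frac{20}{-8}\right) = - 46 \left(\left(-3\right)^{2} - 11\right) \left(- \frac{20}{-5 + 6} + \frac{20}{-8}\right) = - 46 \left(9 - 11\right) \left(- \frac{20}{1} + 20 \left(- \frac{1}{8}\right)\right) = \left(-46\right) \left(-2\right) \left(\left(-20\right) 1 - \frac{5}{2}\right) = 92 \left(-20 - \frac{5}{2}\right) = 92 \left(- \frac{45}{2}\right) = -2070$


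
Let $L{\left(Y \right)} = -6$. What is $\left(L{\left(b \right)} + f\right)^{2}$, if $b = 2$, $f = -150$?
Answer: $24336$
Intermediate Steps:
$\left(L{\left(b \right)} + f\right)^{2} = \left(-6 - 150\right)^{2} = \left(-156\right)^{2} = 24336$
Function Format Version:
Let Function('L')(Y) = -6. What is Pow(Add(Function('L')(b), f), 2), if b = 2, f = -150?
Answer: 24336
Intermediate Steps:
Pow(Add(Function('L')(b), f), 2) = Pow(Add(-6, -150), 2) = Pow(-156, 2) = 24336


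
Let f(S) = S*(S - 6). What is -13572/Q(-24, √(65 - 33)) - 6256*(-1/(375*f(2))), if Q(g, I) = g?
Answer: 422561/750 ≈ 563.42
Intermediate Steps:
f(S) = S*(-6 + S)
-13572/Q(-24, √(65 - 33)) - 6256*(-1/(375*f(2))) = -13572/(-24) - 6256*(-1/(750*(-6 + 2))) = -13572*(-1/24) - 6256/(((2*(-4))*(-15))*25) = 1131/2 - 6256/(-8*(-15)*25) = 1131/2 - 6256/(120*25) = 1131/2 - 6256/3000 = 1131/2 - 6256*1/3000 = 1131/2 - 782/375 = 422561/750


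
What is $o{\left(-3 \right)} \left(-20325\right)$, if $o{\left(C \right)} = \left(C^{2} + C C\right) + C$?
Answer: $-304875$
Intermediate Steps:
$o{\left(C \right)} = C + 2 C^{2}$ ($o{\left(C \right)} = \left(C^{2} + C^{2}\right) + C = 2 C^{2} + C = C + 2 C^{2}$)
$o{\left(-3 \right)} \left(-20325\right) = - 3 \left(1 + 2 \left(-3\right)\right) \left(-20325\right) = - 3 \left(1 - 6\right) \left(-20325\right) = \left(-3\right) \left(-5\right) \left(-20325\right) = 15 \left(-20325\right) = -304875$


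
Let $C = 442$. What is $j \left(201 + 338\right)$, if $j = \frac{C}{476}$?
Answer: $\frac{1001}{2} \approx 500.5$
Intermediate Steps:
$j = \frac{13}{14}$ ($j = \frac{442}{476} = 442 \cdot \frac{1}{476} = \frac{13}{14} \approx 0.92857$)
$j \left(201 + 338\right) = \frac{13 \left(201 + 338\right)}{14} = \frac{13}{14} \cdot 539 = \frac{1001}{2}$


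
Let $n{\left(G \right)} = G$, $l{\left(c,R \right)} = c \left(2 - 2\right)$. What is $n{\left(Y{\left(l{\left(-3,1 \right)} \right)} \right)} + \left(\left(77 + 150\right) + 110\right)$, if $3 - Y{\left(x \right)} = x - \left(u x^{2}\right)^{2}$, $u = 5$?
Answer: $340$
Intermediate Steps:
$l{\left(c,R \right)} = 0$ ($l{\left(c,R \right)} = c 0 = 0$)
$Y{\left(x \right)} = 3 - x + 25 x^{4}$ ($Y{\left(x \right)} = 3 - \left(x - \left(5 x^{2}\right)^{2}\right) = 3 - \left(x - 25 x^{4}\right) = 3 + \left(- x + 25 x^{4}\right) = 3 - x + 25 x^{4}$)
$n{\left(Y{\left(l{\left(-3,1 \right)} \right)} \right)} + \left(\left(77 + 150\right) + 110\right) = \left(3 - 0 + 25 \cdot 0^{4}\right) + \left(\left(77 + 150\right) + 110\right) = \left(3 + 0 + 25 \cdot 0\right) + \left(227 + 110\right) = \left(3 + 0 + 0\right) + 337 = 3 + 337 = 340$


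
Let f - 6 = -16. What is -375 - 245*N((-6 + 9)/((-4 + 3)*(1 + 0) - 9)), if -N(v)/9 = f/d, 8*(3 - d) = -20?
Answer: -48225/11 ≈ -4384.1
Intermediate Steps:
f = -10 (f = 6 - 16 = -10)
d = 11/2 (d = 3 - ⅛*(-20) = 3 + 5/2 = 11/2 ≈ 5.5000)
N(v) = 180/11 (N(v) = -(-90)/11/2 = -(-90)*2/11 = -9*(-20/11) = 180/11)
-375 - 245*N((-6 + 9)/((-4 + 3)*(1 + 0) - 9)) = -375 - 245*180/11 = -375 - 44100/11 = -48225/11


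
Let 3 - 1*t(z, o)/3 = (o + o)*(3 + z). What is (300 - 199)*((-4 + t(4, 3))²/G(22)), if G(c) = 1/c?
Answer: 32532302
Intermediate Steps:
t(z, o) = 9 - 6*o*(3 + z) (t(z, o) = 9 - 3*(o + o)*(3 + z) = 9 - 3*2*o*(3 + z) = 9 - 6*o*(3 + z))
(300 - 199)*((-4 + t(4, 3))²/G(22)) = (300 - 199)*((-4 + (9 - 18*3 - 6*3*4))²/(1/22)) = 101*((-4 + (9 - 54 - 72))²/(1/22)) = 101*((-4 - 117)²*22) = 101*((-121)²*22) = 101*(14641*22) = 101*322102 = 32532302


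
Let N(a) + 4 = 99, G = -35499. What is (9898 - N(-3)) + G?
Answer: -25696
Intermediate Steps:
N(a) = 95 (N(a) = -4 + 99 = 95)
(9898 - N(-3)) + G = (9898 - 1*95) - 35499 = (9898 - 95) - 35499 = 9803 - 35499 = -25696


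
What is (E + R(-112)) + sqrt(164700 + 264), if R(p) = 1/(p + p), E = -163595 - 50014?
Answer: -47848417/224 + 2*sqrt(41241) ≈ -2.1320e+5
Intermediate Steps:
E = -213609
R(p) = 1/(2*p)
(E + R(-112)) + sqrt(164700 + 264) = (-213609 + (1/2)/(-112)) + sqrt(164700 + 264) = (-213609 + (1/2)*(-1/112)) + sqrt(164964) = (-213609 - 1/224) + 2*sqrt(41241) = -47848417/224 + 2*sqrt(41241)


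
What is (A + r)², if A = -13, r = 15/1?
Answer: 4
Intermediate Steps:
r = 15 (r = 15*1 = 15)
(A + r)² = (-13 + 15)² = 2² = 4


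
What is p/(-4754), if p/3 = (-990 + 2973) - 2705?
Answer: 1083/2377 ≈ 0.45562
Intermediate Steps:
p = -2166 (p = 3*((-990 + 2973) - 2705) = 3*(1983 - 2705) = 3*(-722) = -2166)
p/(-4754) = -2166/(-4754) = -2166*(-1/4754) = 1083/2377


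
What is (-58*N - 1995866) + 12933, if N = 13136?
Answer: -2744821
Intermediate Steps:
(-58*N - 1995866) + 12933 = (-58*13136 - 1995866) + 12933 = (-761888 - 1995866) + 12933 = -2757754 + 12933 = -2744821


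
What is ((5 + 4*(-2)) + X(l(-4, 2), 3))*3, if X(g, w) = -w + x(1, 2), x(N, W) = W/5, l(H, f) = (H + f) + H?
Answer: -84/5 ≈ -16.800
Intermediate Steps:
l(H, f) = f + 2*H
x(N, W) = W/5 (x(N, W) = W*(⅕) = W/5)
X(g, w) = ⅖ - w (X(g, w) = -w + (⅕)*2 = -w + ⅖ = ⅖ - w)
((5 + 4*(-2)) + X(l(-4, 2), 3))*3 = ((5 + 4*(-2)) + (⅖ - 1*3))*3 = ((5 - 8) + (⅖ - 3))*3 = (-3 - 13/5)*3 = -28/5*3 = -84/5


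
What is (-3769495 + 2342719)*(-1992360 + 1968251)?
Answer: 34398142584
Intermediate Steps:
(-3769495 + 2342719)*(-1992360 + 1968251) = -1426776*(-24109) = 34398142584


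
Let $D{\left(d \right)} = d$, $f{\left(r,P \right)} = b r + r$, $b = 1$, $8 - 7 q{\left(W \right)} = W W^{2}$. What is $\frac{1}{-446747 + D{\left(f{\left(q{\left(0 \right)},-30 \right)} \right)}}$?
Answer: $- \frac{7}{3127213} \approx -2.2384 \cdot 10^{-6}$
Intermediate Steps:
$q{\left(W \right)} = \frac{8}{7} - \frac{W^{3}}{7}$ ($q{\left(W \right)} = \frac{8}{7} - \frac{W W^{2}}{7} = \frac{8}{7} - \frac{W^{3}}{7}$)
$f{\left(r,P \right)} = 2 r$ ($f{\left(r,P \right)} = 1 r + r = r + r = 2 r$)
$\frac{1}{-446747 + D{\left(f{\left(q{\left(0 \right)},-30 \right)} \right)}} = \frac{1}{-446747 + 2 \left(\frac{8}{7} - \frac{0^{3}}{7}\right)} = \frac{1}{-446747 + 2 \left(\frac{8}{7} - 0\right)} = \frac{1}{-446747 + 2 \left(\frac{8}{7} + 0\right)} = \frac{1}{-446747 + 2 \cdot \frac{8}{7}} = \frac{1}{-446747 + \frac{16}{7}} = \frac{1}{- \frac{3127213}{7}} = - \frac{7}{3127213}$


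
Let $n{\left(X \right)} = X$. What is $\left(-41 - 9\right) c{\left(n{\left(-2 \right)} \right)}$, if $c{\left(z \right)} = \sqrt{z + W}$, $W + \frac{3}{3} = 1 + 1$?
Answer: $- 50 i \approx - 50.0 i$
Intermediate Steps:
$W = 1$ ($W = -1 + \left(1 + 1\right) = -1 + 2 = 1$)
$c{\left(z \right)} = \sqrt{1 + z}$ ($c{\left(z \right)} = \sqrt{z + 1} = \sqrt{1 + z}$)
$\left(-41 - 9\right) c{\left(n{\left(-2 \right)} \right)} = \left(-41 - 9\right) \sqrt{1 - 2} = - 50 \sqrt{-1} = - 50 i$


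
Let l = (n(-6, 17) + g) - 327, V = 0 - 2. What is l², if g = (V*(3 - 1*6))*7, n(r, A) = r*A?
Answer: 149769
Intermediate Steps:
n(r, A) = A*r
V = -2
g = 42 (g = -2*(3 - 1*6)*7 = -2*(3 - 6)*7 = -2*(-3)*7 = 6*7 = 42)
l = -387 (l = (17*(-6) + 42) - 327 = (-102 + 42) - 327 = -60 - 327 = -387)
l² = (-387)² = 149769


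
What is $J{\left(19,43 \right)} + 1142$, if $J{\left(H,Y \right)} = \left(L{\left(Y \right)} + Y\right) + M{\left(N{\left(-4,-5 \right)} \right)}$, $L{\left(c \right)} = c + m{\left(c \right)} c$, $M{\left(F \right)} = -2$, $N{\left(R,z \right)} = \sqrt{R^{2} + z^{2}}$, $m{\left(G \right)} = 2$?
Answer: $1312$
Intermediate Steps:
$L{\left(c \right)} = 3 c$ ($L{\left(c \right)} = c + 2 c = 3 c$)
$J{\left(H,Y \right)} = -2 + 4 Y$ ($J{\left(H,Y \right)} = \left(3 Y + Y\right) - 2 = 4 Y - 2 = -2 + 4 Y$)
$J{\left(19,43 \right)} + 1142 = \left(-2 + 4 \cdot 43\right) + 1142 = \left(-2 + 172\right) + 1142 = 170 + 1142 = 1312$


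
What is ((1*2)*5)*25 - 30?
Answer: 220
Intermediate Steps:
((1*2)*5)*25 - 30 = (2*5)*25 - 30 = 10*25 - 30 = 250 - 30 = 220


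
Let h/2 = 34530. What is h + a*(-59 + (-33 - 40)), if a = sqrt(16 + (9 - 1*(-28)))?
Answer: 69060 - 132*sqrt(53) ≈ 68099.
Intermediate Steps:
h = 69060 (h = 2*34530 = 69060)
a = sqrt(53) (a = sqrt(16 + (9 + 28)) = sqrt(16 + 37) = sqrt(53) ≈ 7.2801)
h + a*(-59 + (-33 - 40)) = 69060 + sqrt(53)*(-59 + (-33 - 40)) = 69060 + sqrt(53)*(-59 - 73) = 69060 + sqrt(53)*(-132) = 69060 - 132*sqrt(53)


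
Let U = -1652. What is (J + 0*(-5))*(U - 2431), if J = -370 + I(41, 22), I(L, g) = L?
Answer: 1343307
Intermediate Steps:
J = -329 (J = -370 + 41 = -329)
(J + 0*(-5))*(U - 2431) = (-329 + 0*(-5))*(-1652 - 2431) = (-329 + 0)*(-4083) = -329*(-4083) = 1343307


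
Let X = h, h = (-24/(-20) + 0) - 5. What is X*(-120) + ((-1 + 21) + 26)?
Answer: 502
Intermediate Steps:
h = -19/5 (h = (-24*(-1/20) + 0) - 5 = (6/5 + 0) - 5 = 6/5 - 5 = -19/5 ≈ -3.8000)
X = -19/5 ≈ -3.8000
X*(-120) + ((-1 + 21) + 26) = -19/5*(-120) + ((-1 + 21) + 26) = 456 + (20 + 26) = 456 + 46 = 502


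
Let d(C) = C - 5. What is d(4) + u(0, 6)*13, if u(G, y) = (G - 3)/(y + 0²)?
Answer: -15/2 ≈ -7.5000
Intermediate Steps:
d(C) = -5 + C
u(G, y) = (-3 + G)/y (u(G, y) = (-3 + G)/(y + 0) = (-3 + G)/y)
d(4) + u(0, 6)*13 = (-5 + 4) + ((-3 + 0)/6)*13 = -1 + ((⅙)*(-3))*13 = -1 - ½*13 = -1 - 13/2 = -15/2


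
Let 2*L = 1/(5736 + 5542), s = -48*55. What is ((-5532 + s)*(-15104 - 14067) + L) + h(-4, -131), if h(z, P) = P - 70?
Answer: 5377016819317/22556 ≈ 2.3839e+8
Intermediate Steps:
s = -2640
L = 1/22556 (L = 1/(2*(5736 + 5542)) = (½)/11278 = (½)*(1/11278) = 1/22556 ≈ 4.4334e-5)
h(z, P) = -70 + P
((-5532 + s)*(-15104 - 14067) + L) + h(-4, -131) = ((-5532 - 2640)*(-15104 - 14067) + 1/22556) + (-70 - 131) = (-8172*(-29171) + 1/22556) - 201 = (238385412 + 1/22556) - 201 = 5377021353073/22556 - 201 = 5377016819317/22556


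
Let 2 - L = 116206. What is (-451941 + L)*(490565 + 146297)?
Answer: -361829960990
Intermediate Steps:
L = -116204 (L = 2 - 1*116206 = 2 - 116206 = -116204)
(-451941 + L)*(490565 + 146297) = (-451941 - 116204)*(490565 + 146297) = -568145*636862 = -361829960990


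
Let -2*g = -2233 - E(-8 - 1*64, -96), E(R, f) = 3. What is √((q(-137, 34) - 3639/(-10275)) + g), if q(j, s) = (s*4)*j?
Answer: I*√8217840469/685 ≈ 132.34*I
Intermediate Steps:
q(j, s) = 4*j*s (q(j, s) = (4*s)*j = 4*j*s)
g = 1118 (g = -(-2233 - 1*3)/2 = -(-2233 - 3)/2 = -½*(-2236) = 1118)
√((q(-137, 34) - 3639/(-10275)) + g) = √((4*(-137)*34 - 3639/(-10275)) + 1118) = √((-18632 - 3639*(-1)/10275) + 1118) = √((-18632 - 1*(-1213/3425)) + 1118) = √((-18632 + 1213/3425) + 1118) = √(-63813387/3425 + 1118) = √(-59984237/3425) = I*√8217840469/685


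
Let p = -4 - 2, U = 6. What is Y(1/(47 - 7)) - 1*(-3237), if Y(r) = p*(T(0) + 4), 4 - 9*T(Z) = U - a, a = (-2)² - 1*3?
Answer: 9641/3 ≈ 3213.7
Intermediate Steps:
a = 1 (a = 4 - 3 = 1)
p = -6
T(Z) = -⅑ (T(Z) = 4/9 - (6 - 1*1)/9 = 4/9 - (6 - 1)/9 = 4/9 - ⅑*5 = 4/9 - 5/9 = -⅑)
Y(r) = -70/3 (Y(r) = -6*(-⅑ + 4) = -6*35/9 = -70/3)
Y(1/(47 - 7)) - 1*(-3237) = -70/3 - 1*(-3237) = -70/3 + 3237 = 9641/3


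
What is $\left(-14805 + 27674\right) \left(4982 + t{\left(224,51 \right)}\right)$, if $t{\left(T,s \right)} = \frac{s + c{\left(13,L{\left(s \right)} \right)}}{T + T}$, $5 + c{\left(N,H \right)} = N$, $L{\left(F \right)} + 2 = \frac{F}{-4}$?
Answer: $\frac{28723543655}{448} \approx 6.4115 \cdot 10^{7}$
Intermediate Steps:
$L{\left(F \right)} = -2 - \frac{F}{4}$ ($L{\left(F \right)} = -2 + \frac{F}{-4} = -2 + F \left(- \frac{1}{4}\right) = -2 - \frac{F}{4}$)
$c{\left(N,H \right)} = -5 + N$
$t{\left(T,s \right)} = \frac{8 + s}{2 T}$ ($t{\left(T,s \right)} = \frac{s + \left(-5 + 13\right)}{T + T} = \frac{s + 8}{2 T} = \left(8 + s\right) \frac{1}{2 T} = \frac{8 + s}{2 T}$)
$\left(-14805 + 27674\right) \left(4982 + t{\left(224,51 \right)}\right) = \left(-14805 + 27674\right) \left(4982 + \frac{8 + 51}{2 \cdot 224}\right) = 12869 \left(4982 + \frac{1}{2} \cdot \frac{1}{224} \cdot 59\right) = 12869 \left(4982 + \frac{59}{448}\right) = 12869 \cdot \frac{2231995}{448} = \frac{28723543655}{448}$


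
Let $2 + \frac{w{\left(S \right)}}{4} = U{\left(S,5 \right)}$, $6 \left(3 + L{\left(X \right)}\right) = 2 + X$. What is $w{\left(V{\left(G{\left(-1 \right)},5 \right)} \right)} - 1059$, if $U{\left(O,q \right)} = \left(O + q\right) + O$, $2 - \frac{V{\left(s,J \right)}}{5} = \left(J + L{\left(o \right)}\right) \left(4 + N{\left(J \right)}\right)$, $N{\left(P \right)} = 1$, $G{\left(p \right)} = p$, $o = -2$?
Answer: $-1367$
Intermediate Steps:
$L{\left(X \right)} = - \frac{8}{3} + \frac{X}{6}$ ($L{\left(X \right)} = -3 + \frac{2 + X}{6} = -3 + \left(\frac{1}{3} + \frac{X}{6}\right) = - \frac{8}{3} + \frac{X}{6}$)
$V{\left(s,J \right)} = 85 - 25 J$ ($V{\left(s,J \right)} = 10 - 5 \left(J + \left(- \frac{8}{3} + \frac{1}{6} \left(-2\right)\right)\right) \left(4 + 1\right) = 10 - 5 \left(J - 3\right) 5 = 10 - 5 \left(-3 + J\right) 5 = 10 - 5 \left(-15 + 5 J\right) = 10 - \left(-75 + 25 J\right) = 85 - 25 J$)
$U{\left(O,q \right)} = q + 2 O$
$w{\left(S \right)} = 12 + 8 S$ ($w{\left(S \right)} = -8 + 4 \left(5 + 2 S\right) = -8 + \left(20 + 8 S\right) = 12 + 8 S$)
$w{\left(V{\left(G{\left(-1 \right)},5 \right)} \right)} - 1059 = \left(12 + 8 \left(85 - 125\right)\right) - 1059 = \left(12 + 8 \left(-40\right)\right) - 1059 = \left(12 - 320\right) - 1059 = -308 - 1059 = -1367$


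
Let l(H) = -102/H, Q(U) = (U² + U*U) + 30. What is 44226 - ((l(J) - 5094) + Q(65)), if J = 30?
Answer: 204217/5 ≈ 40843.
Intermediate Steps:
Q(U) = 30 + 2*U² (Q(U) = (U² + U²) + 30 = 2*U² + 30 = 30 + 2*U²)
44226 - ((l(J) - 5094) + Q(65)) = 44226 - ((-102/30 - 5094) + (30 + 2*65²)) = 44226 - ((-102*1/30 - 5094) + (30 + 2*4225)) = 44226 - ((-17/5 - 5094) + (30 + 8450)) = 44226 - (-25487/5 + 8480) = 44226 - 1*16913/5 = 44226 - 16913/5 = 204217/5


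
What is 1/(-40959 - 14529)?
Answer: -1/55488 ≈ -1.8022e-5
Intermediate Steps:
1/(-40959 - 14529) = 1/(-55488) = -1/55488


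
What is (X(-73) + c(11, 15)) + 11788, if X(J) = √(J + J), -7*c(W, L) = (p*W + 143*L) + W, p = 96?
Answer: 79304/7 + I*√146 ≈ 11329.0 + 12.083*I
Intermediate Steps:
c(W, L) = -143*L/7 - 97*W/7 (c(W, L) = -((96*W + 143*L) + W)/7 = -(97*W + 143*L)/7 = -143*L/7 - 97*W/7)
X(J) = √2*√J (X(J) = √(2*J) = √2*√J)
(X(-73) + c(11, 15)) + 11788 = (√2*√(-73) + (-143/7*15 - 97/7*11)) + 11788 = (√2*(I*√73) + (-2145/7 - 1067/7)) + 11788 = (I*√146 - 3212/7) + 11788 = (-3212/7 + I*√146) + 11788 = 79304/7 + I*√146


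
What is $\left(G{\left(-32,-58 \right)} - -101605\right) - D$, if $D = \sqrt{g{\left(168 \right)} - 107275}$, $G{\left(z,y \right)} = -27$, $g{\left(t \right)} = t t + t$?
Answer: $101578 - i \sqrt{78883} \approx 1.0158 \cdot 10^{5} - 280.86 i$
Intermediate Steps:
$g{\left(t \right)} = t + t^{2}$ ($g{\left(t \right)} = t^{2} + t = t + t^{2}$)
$D = i \sqrt{78883}$ ($D = \sqrt{168 \left(1 + 168\right) - 107275} = \sqrt{168 \cdot 169 - 107275} = \sqrt{28392 - 107275} = \sqrt{-78883} = i \sqrt{78883} \approx 280.86 i$)
$\left(G{\left(-32,-58 \right)} - -101605\right) - D = \left(-27 - -101605\right) - i \sqrt{78883} = \left(-27 + 101605\right) - i \sqrt{78883} = 101578 - i \sqrt{78883}$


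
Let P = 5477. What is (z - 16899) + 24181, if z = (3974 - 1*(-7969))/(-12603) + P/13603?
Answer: 416107505580/57146203 ≈ 7281.5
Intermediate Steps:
z = -31144666/57146203 (z = (3974 - 1*(-7969))/(-12603) + 5477/13603 = (3974 + 7969)*(-1/12603) + 5477*(1/13603) = 11943*(-1/12603) + 5477/13603 = -3981/4201 + 5477/13603 = -31144666/57146203 ≈ -0.54500)
(z - 16899) + 24181 = (-31144666/57146203 - 16899) + 24181 = -965744829163/57146203 + 24181 = 416107505580/57146203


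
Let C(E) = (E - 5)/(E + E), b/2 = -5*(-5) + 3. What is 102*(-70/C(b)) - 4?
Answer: -15684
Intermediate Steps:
b = 56 (b = 2*(-5*(-5) + 3) = 2*(25 + 3) = 2*28 = 56)
C(E) = (-5 + E)/(2*E) (C(E) = (-5 + E)/((2*E)) = (-5 + E)*(1/(2*E)) = (-5 + E)/(2*E))
102*(-70/C(b)) - 4 = 102*(-70*112/(-5 + 56)) - 4 = 102*(-70/((½)*(1/56)*51)) - 4 = 102*(-70/51/112) - 4 = 102*(-70*112/51) - 4 = 102*(-7840/51) - 4 = -15680 - 4 = -15684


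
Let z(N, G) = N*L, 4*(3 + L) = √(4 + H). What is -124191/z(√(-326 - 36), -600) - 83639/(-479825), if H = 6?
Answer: 83639/479825 - 1490292*I*√362/12127 - 248382*I*√905/12127 ≈ 0.17431 - 2954.3*I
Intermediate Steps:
L = -3 + √10/4 (L = -3 + √(4 + 6)/4 = -3 + √10/4 ≈ -2.2094)
z(N, G) = N*(-3 + √10/4)
-124191/z(√(-326 - 36), -600) - 83639/(-479825) = -124191*4/(√(-326 - 36)*(-12 + √10)) - 83639/(-479825) = -124191*(-2*I*√362/(181*(-12 + √10))) - 83639*(-1/479825) = -124191*(-2*I*√362/(181*(-12 + √10))) + 83639/479825 = -(-248382)*I*√362/(181*(-12 + √10)) + 83639/479825 = 248382*I*√362/(181*(-12 + √10)) + 83639/479825 = 83639/479825 + 248382*I*√362/(181*(-12 + √10))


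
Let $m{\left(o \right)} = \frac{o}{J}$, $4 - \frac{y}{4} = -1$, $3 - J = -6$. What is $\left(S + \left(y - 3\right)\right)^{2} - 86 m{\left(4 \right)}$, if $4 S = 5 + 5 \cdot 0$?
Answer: $\frac{42457}{144} \approx 294.84$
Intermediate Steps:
$J = 9$ ($J = 3 - -6 = 3 + 6 = 9$)
$y = 20$ ($y = 16 - -4 = 16 + 4 = 20$)
$m{\left(o \right)} = \frac{o}{9}$
$S = \frac{5}{4}$ ($S = \frac{5 + 5 \cdot 0}{4} = \frac{5 + 0}{4} = \frac{1}{4} \cdot 5 = \frac{5}{4} \approx 1.25$)
$\left(S + \left(y - 3\right)\right)^{2} - 86 m{\left(4 \right)} = \left(\frac{5}{4} + \left(20 - 3\right)\right)^{2} - 86 \cdot \frac{1}{9} \cdot 4 = \left(\frac{5}{4} + \left(20 - 3\right)\right)^{2} - \frac{344}{9} = \left(\frac{5}{4} + 17\right)^{2} - \frac{344}{9} = \left(\frac{73}{4}\right)^{2} - \frac{344}{9} = \frac{5329}{16} - \frac{344}{9} = \frac{42457}{144}$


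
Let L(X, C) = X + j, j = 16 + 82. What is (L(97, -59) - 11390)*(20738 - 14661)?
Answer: -68032015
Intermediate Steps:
j = 98
L(X, C) = 98 + X (L(X, C) = X + 98 = 98 + X)
(L(97, -59) - 11390)*(20738 - 14661) = ((98 + 97) - 11390)*(20738 - 14661) = (195 - 11390)*6077 = -11195*6077 = -68032015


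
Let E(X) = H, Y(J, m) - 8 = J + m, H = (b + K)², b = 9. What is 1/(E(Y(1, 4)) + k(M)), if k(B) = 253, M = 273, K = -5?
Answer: 1/269 ≈ 0.0037175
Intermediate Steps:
H = 16 (H = (9 - 5)² = 4² = 16)
Y(J, m) = 8 + J + m (Y(J, m) = 8 + (J + m) = 8 + J + m)
E(X) = 16
1/(E(Y(1, 4)) + k(M)) = 1/(16 + 253) = 1/269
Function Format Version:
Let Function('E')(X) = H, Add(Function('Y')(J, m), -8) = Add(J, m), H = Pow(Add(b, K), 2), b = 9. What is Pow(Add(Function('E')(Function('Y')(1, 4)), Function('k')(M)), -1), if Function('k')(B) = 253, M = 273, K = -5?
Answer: Rational(1, 269) ≈ 0.0037175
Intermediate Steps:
H = 16 (H = Pow(Add(9, -5), 2) = Pow(4, 2) = 16)
Function('Y')(J, m) = Add(8, J, m) (Function('Y')(J, m) = Add(8, Add(J, m)) = Add(8, J, m))
Function('E')(X) = 16
Pow(Add(Function('E')(Function('Y')(1, 4)), Function('k')(M)), -1) = Pow(Add(16, 253), -1) = Pow(269, -1) = Rational(1, 269)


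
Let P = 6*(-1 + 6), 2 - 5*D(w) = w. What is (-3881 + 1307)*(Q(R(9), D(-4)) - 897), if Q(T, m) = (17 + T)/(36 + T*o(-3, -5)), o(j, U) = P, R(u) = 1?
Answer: 2308176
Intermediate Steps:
D(w) = ⅖ - w/5
P = 30 (P = 6*5 = 30)
o(j, U) = 30
Q(T, m) = (17 + T)/(36 + 30*T) (Q(T, m) = (17 + T)/(36 + T*30) = (17 + T)/(36 + 30*T))
(-3881 + 1307)*(Q(R(9), D(-4)) - 897) = (-3881 + 1307)*((17 + 1)/(6*(6 + 5*1)) - 897) = -2574*((⅙)*18/(6 + 5) - 897) = -2574*((⅙)*18/11 - 897) = -2574*((⅙)*(1/11)*18 - 897) = -2574*(3/11 - 897) = -2574*(-9864/11) = 2308176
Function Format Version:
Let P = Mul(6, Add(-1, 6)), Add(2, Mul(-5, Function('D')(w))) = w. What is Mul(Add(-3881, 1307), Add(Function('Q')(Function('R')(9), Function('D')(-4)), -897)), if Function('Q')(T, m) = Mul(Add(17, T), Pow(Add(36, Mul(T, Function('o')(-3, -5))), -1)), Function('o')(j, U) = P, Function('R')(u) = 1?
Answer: 2308176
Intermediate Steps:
Function('D')(w) = Add(Rational(2, 5), Mul(Rational(-1, 5), w))
P = 30 (P = Mul(6, 5) = 30)
Function('o')(j, U) = 30
Function('Q')(T, m) = Mul(Pow(Add(36, Mul(30, T)), -1), Add(17, T)) (Function('Q')(T, m) = Mul(Add(17, T), Pow(Add(36, Mul(T, 30)), -1)) = Mul(Add(17, T), Pow(Add(36, Mul(30, T)), -1)) = Mul(Pow(Add(36, Mul(30, T)), -1), Add(17, T)))
Mul(Add(-3881, 1307), Add(Function('Q')(Function('R')(9), Function('D')(-4)), -897)) = Mul(Add(-3881, 1307), Add(Mul(Rational(1, 6), Pow(Add(6, Mul(5, 1)), -1), Add(17, 1)), -897)) = Mul(-2574, Add(Mul(Rational(1, 6), Pow(Add(6, 5), -1), 18), -897)) = Mul(-2574, Add(Mul(Rational(1, 6), Pow(11, -1), 18), -897)) = Mul(-2574, Add(Mul(Rational(1, 6), Rational(1, 11), 18), -897)) = Mul(-2574, Add(Rational(3, 11), -897)) = Mul(-2574, Rational(-9864, 11)) = 2308176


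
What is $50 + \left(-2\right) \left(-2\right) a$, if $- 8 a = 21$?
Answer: $\frac{79}{2} \approx 39.5$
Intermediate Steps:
$a = - \frac{21}{8}$ ($a = \left(- \frac{1}{8}\right) 21 = - \frac{21}{8} \approx -2.625$)
$50 + \left(-2\right) \left(-2\right) a = 50 + \left(-2\right) \left(-2\right) \left(- \frac{21}{8}\right) = 50 + 4 \left(- \frac{21}{8}\right) = 50 - \frac{21}{2} = \frac{79}{2}$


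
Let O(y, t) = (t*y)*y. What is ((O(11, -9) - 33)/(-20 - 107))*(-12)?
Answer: -13464/127 ≈ -106.02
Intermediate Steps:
O(y, t) = t*y²
((O(11, -9) - 33)/(-20 - 107))*(-12) = ((-9*11² - 33)/(-20 - 107))*(-12) = ((-9*121 - 33)/(-127))*(-12) = ((-1089 - 33)*(-1/127))*(-12) = -1122*(-1/127)*(-12) = (1122/127)*(-12) = -13464/127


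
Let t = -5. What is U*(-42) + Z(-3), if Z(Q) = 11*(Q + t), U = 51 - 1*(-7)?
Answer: -2524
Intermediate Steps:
U = 58 (U = 51 + 7 = 58)
Z(Q) = -55 + 11*Q (Z(Q) = 11*(Q - 5) = 11*(-5 + Q) = -55 + 11*Q)
U*(-42) + Z(-3) = 58*(-42) + (-55 + 11*(-3)) = -2436 + (-55 - 33) = -2436 - 88 = -2524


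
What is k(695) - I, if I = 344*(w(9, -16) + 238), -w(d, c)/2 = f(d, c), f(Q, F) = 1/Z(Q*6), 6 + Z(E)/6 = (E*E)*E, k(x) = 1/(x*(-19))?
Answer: -255346430720047/3118849335 ≈ -81872.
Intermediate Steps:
k(x) = -1/(19*x) (k(x) = 1/(-19*x) = -1/(19*x))
Z(E) = -36 + 6*E³ (Z(E) = -36 + 6*((E*E)*E) = -36 + 6*(E²*E) = -36 + 6*E³)
f(Q, F) = 1/(-36 + 1296*Q³) (f(Q, F) = 1/(-36 + 6*(Q*6)³) = 1/(-36 + 6*(6*Q)³) = 1/(-36 + 6*(216*Q³)) = 1/(-36 + 1296*Q³))
w(d, c) = -1/(18*(-1 + 36*d³))
I = 19337101892/236187 (I = 344*(-1/(-18 + 648*9³) + 238) = 344*(-1/(-18 + 648*729) + 238) = 344*(-1/(-18 + 472392) + 238) = 344*(-1/472374 + 238) = 344*(112425011/472374) = 19337101892/236187 ≈ 81872.)
k(695) - I = -1/19/695 - 1*19337101892/236187 = -1/19*1/695 - 19337101892/236187 = -1/13205 - 19337101892/236187 = -255346430720047/3118849335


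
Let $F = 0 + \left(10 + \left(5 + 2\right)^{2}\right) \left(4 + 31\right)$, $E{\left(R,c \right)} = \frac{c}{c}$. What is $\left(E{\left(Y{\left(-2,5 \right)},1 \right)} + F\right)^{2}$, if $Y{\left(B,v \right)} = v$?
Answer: $4268356$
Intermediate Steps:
$E{\left(R,c \right)} = 1$
$F = 2065$ ($F = 0 + \left(10 + 7^{2}\right) 35 = 0 + \left(10 + 49\right) 35 = 0 + 59 \cdot 35 = 0 + 2065 = 2065$)
$\left(E{\left(Y{\left(-2,5 \right)},1 \right)} + F\right)^{2} = \left(1 + 2065\right)^{2} = 2066^{2} = 4268356$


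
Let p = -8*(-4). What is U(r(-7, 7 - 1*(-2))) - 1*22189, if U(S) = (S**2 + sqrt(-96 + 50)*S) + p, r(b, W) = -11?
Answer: -22036 - 11*I*sqrt(46) ≈ -22036.0 - 74.606*I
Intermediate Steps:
p = 32
U(S) = 32 + S**2 + I*S*sqrt(46) (U(S) = (S**2 + sqrt(-96 + 50)*S) + 32 = (S**2 + sqrt(-46)*S) + 32 = (S**2 + (I*sqrt(46))*S) + 32 = (S**2 + I*S*sqrt(46)) + 32 = 32 + S**2 + I*S*sqrt(46))
U(r(-7, 7 - 1*(-2))) - 1*22189 = (32 + (-11)**2 + I*(-11)*sqrt(46)) - 1*22189 = (32 + 121 - 11*I*sqrt(46)) - 22189 = (153 - 11*I*sqrt(46)) - 22189 = -22036 - 11*I*sqrt(46)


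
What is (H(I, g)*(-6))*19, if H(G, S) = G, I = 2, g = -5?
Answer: -228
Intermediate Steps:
(H(I, g)*(-6))*19 = (2*(-6))*19 = -12*19 = -228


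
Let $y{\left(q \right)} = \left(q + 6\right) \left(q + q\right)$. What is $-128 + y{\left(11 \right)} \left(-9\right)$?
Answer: $-3494$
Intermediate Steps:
$y{\left(q \right)} = 2 q \left(6 + q\right)$ ($y{\left(q \right)} = \left(6 + q\right) 2 q = 2 q \left(6 + q\right)$)
$-128 + y{\left(11 \right)} \left(-9\right) = -128 + 2 \cdot 11 \left(6 + 11\right) \left(-9\right) = -128 + 2 \cdot 11 \cdot 17 \left(-9\right) = -128 + 374 \left(-9\right) = -128 - 3366 = -3494$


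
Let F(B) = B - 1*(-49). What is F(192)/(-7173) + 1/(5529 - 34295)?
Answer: -6939779/206338518 ≈ -0.033633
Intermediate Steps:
F(B) = 49 + B (F(B) = B + 49 = 49 + B)
F(192)/(-7173) + 1/(5529 - 34295) = (49 + 192)/(-7173) + 1/(5529 - 34295) = 241*(-1/7173) + 1/(-28766) = -241/7173 - 1/28766 = -6939779/206338518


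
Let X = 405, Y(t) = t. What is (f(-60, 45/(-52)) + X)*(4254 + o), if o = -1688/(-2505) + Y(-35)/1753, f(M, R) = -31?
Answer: 6987558949426/4391265 ≈ 1.5912e+6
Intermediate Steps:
o = 2871389/4391265 (o = -1688/(-2505) - 35/1753 = -1688*(-1/2505) - 35*1/1753 = 1688/2505 - 35/1753 = 2871389/4391265 ≈ 0.65389)
(f(-60, 45/(-52)) + X)*(4254 + o) = (-31 + 405)*(4254 + 2871389/4391265) = 374*(18683312699/4391265) = 6987558949426/4391265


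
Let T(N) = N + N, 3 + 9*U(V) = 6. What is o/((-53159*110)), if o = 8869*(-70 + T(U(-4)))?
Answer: 922376/8771235 ≈ 0.10516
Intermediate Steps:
U(V) = 1/3 (U(V) = -1/3 + (1/9)*6 = -1/3 + 2/3 = 1/3)
T(N) = 2*N
o = -1844752/3 (o = 8869*(-70 + 2*(1/3)) = 8869*(-70 + 2/3) = 8869*(-208/3) = -1844752/3 ≈ -6.1492e+5)
o/((-53159*110)) = -1844752/(3*((-53159*110))) = -1844752/3/(-5847490) = -1844752/3*(-1/5847490) = 922376/8771235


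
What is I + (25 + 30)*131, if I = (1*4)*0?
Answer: 7205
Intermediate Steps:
I = 0 (I = 4*0 = 0)
I + (25 + 30)*131 = 0 + (25 + 30)*131 = 0 + 55*131 = 0 + 7205 = 7205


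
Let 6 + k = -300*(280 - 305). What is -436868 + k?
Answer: -429374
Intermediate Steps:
k = 7494 (k = -6 - 300*(280 - 305) = -6 - 300*(-25) = -6 + 7500 = 7494)
-436868 + k = -436868 + 7494 = -429374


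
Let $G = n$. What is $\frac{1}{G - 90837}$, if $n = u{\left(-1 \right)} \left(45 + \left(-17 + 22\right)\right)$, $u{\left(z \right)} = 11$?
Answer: $- \frac{1}{90287} \approx -1.1076 \cdot 10^{-5}$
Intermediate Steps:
$n = 550$ ($n = 11 \left(45 + \left(-17 + 22\right)\right) = 11 \left(45 + 5\right) = 11 \cdot 50 = 550$)
$G = 550$
$\frac{1}{G - 90837} = \frac{1}{550 - 90837} = \frac{1}{-90287} = - \frac{1}{90287}$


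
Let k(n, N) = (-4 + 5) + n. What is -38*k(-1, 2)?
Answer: 0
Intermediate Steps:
k(n, N) = 1 + n
-38*k(-1, 2) = -38*(1 - 1) = -38*0 = 0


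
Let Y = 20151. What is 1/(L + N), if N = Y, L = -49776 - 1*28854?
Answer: -1/58479 ≈ -1.7100e-5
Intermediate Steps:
L = -78630 (L = -49776 - 28854 = -78630)
N = 20151
1/(L + N) = 1/(-78630 + 20151) = 1/(-58479) = -1/58479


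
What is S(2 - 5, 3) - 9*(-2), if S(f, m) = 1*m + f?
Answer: 18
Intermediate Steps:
S(f, m) = f + m (S(f, m) = m + f = f + m)
S(2 - 5, 3) - 9*(-2) = ((2 - 5) + 3) - 9*(-2) = (-3 + 3) + 18 = 0 + 18 = 18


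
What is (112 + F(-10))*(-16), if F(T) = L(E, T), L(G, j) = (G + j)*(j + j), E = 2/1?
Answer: -4352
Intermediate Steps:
E = 2 (E = 2*1 = 2)
L(G, j) = 2*j*(G + j) (L(G, j) = (G + j)*(2*j) = 2*j*(G + j))
F(T) = 2*T*(2 + T)
(112 + F(-10))*(-16) = (112 + 2*(-10)*(2 - 10))*(-16) = (112 + 2*(-10)*(-8))*(-16) = (112 + 160)*(-16) = 272*(-16) = -4352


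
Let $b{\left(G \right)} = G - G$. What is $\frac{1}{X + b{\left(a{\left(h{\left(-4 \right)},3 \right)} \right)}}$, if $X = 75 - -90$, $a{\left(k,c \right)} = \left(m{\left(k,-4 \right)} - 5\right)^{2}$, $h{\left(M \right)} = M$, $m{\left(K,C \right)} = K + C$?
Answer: $\frac{1}{165} \approx 0.0060606$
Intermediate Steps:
$m{\left(K,C \right)} = C + K$
$a{\left(k,c \right)} = \left(-9 + k\right)^{2}$ ($a{\left(k,c \right)} = \left(\left(-4 + k\right) - 5\right)^{2} = \left(-9 + k\right)^{2}$)
$b{\left(G \right)} = 0$
$X = 165$ ($X = 75 + 90 = 165$)
$\frac{1}{X + b{\left(a{\left(h{\left(-4 \right)},3 \right)} \right)}} = \frac{1}{165 + 0} = \frac{1}{165}$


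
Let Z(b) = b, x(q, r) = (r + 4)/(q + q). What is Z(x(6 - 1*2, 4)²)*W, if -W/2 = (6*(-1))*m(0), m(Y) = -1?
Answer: -12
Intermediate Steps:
x(q, r) = (4 + r)/(2*q) (x(q, r) = (4 + r)/((2*q)) = (4 + r)*(1/(2*q)) = (4 + r)/(2*q))
W = -12 (W = -2*6*(-1)*(-1) = -(-12)*(-1) = -2*6 = -12)
Z(x(6 - 1*2, 4)²)*W = ((4 + 4)/(2*(6 - 1*2)))²*(-12) = ((½)*8/(6 - 2))²*(-12) = ((½)*8/4)²*(-12) = ((½)*(¼)*8)²*(-12) = 1²*(-12) = 1*(-12) = -12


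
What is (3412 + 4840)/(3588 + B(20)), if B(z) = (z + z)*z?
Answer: 2063/1097 ≈ 1.8806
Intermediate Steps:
B(z) = 2*z**2 (B(z) = (2*z)*z = 2*z**2)
(3412 + 4840)/(3588 + B(20)) = (3412 + 4840)/(3588 + 2*20**2) = 8252/(3588 + 2*400) = 8252/(3588 + 800) = 8252/4388 = 8252*(1/4388) = 2063/1097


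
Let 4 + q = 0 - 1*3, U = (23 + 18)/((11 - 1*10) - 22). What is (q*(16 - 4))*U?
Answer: 164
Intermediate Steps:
U = -41/21 (U = 41/((11 - 10) - 22) = 41/(1 - 22) = 41/(-21) = 41*(-1/21) = -41/21 ≈ -1.9524)
q = -7 (q = -4 + (0 - 1*3) = -4 + (0 - 3) = -4 - 3 = -7)
(q*(16 - 4))*U = -7*(16 - 4)*(-41/21) = -7*12*(-41/21) = -84*(-41/21) = 164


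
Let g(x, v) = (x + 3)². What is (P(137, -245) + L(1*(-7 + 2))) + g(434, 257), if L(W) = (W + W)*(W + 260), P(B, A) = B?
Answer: 188556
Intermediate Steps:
g(x, v) = (3 + x)²
L(W) = 2*W*(260 + W) (L(W) = (2*W)*(260 + W) = 2*W*(260 + W))
(P(137, -245) + L(1*(-7 + 2))) + g(434, 257) = (137 + 2*(1*(-7 + 2))*(260 + 1*(-7 + 2))) + (3 + 434)² = (137 + 2*(1*(-5))*(260 + 1*(-5))) + 437² = (137 + 2*(-5)*(260 - 5)) + 190969 = (137 + 2*(-5)*255) + 190969 = (137 - 2550) + 190969 = -2413 + 190969 = 188556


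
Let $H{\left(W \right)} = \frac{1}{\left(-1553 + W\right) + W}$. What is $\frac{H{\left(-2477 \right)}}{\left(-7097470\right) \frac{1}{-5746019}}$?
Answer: $- \frac{5746019}{46183237290} \approx -0.00012442$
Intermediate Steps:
$H{\left(W \right)} = \frac{1}{-1553 + 2 W}$
$\frac{H{\left(-2477 \right)}}{\left(-7097470\right) \frac{1}{-5746019}} = \frac{1}{\left(-1553 + 2 \left(-2477\right)\right) \left(- \frac{7097470}{-5746019}\right)} = \frac{1}{\left(-1553 - 4954\right) \left(\left(-7097470\right) \left(- \frac{1}{5746019}\right)\right)} = \frac{1}{\left(-6507\right) \frac{7097470}{5746019}} = \left(- \frac{1}{6507}\right) \frac{5746019}{7097470} = - \frac{5746019}{46183237290}$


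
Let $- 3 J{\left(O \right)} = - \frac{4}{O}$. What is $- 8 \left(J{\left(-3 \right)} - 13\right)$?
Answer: $\frac{968}{9} \approx 107.56$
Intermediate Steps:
$J{\left(O \right)} = \frac{4}{3 O}$ ($J{\left(O \right)} = - \frac{\left(-4\right) \frac{1}{O}}{3} = \frac{4}{3 O}$)
$- 8 \left(J{\left(-3 \right)} - 13\right) = - 8 \left(\frac{4}{3 \left(-3\right)} - 13\right) = - 8 \left(\frac{4}{3} \left(- \frac{1}{3}\right) - 13\right) = - 8 \left(- \frac{4}{9} - 13\right) = \left(-8\right) \left(- \frac{121}{9}\right) = \frac{968}{9}$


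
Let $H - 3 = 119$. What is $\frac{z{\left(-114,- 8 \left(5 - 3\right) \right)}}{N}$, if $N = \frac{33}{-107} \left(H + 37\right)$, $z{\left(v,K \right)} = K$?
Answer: $\frac{1712}{5247} \approx 0.32628$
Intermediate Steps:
$H = 122$ ($H = 3 + 119 = 122$)
$N = - \frac{5247}{107}$ ($N = \frac{33}{-107} \left(122 + 37\right) = 33 \left(- \frac{1}{107}\right) 159 = \left(- \frac{33}{107}\right) 159 = - \frac{5247}{107} \approx -49.037$)
$\frac{z{\left(-114,- 8 \left(5 - 3\right) \right)}}{N} = \frac{\left(-8\right) \left(5 - 3\right)}{- \frac{5247}{107}} = \left(-8\right) 2 \left(- \frac{107}{5247}\right) = \left(-16\right) \left(- \frac{107}{5247}\right) = \frac{1712}{5247}$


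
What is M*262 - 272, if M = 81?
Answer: 20950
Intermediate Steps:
M*262 - 272 = 81*262 - 272 = 21222 - 272 = 20950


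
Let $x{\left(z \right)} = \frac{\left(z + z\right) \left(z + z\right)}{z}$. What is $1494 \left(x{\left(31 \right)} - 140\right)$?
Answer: $-23904$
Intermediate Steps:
$x{\left(z \right)} = 4 z$ ($x{\left(z \right)} = \frac{2 z 2 z}{z} = \frac{4 z^{2}}{z} = 4 z$)
$1494 \left(x{\left(31 \right)} - 140\right) = 1494 \left(4 \cdot 31 - 140\right) = 1494 \left(124 - 140\right) = 1494 \left(-16\right) = -23904$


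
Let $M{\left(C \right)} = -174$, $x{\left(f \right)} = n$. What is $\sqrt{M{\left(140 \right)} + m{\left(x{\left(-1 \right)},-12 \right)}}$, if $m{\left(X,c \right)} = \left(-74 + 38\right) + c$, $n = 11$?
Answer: $i \sqrt{222} \approx 14.9 i$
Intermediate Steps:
$x{\left(f \right)} = 11$
$m{\left(X,c \right)} = -36 + c$
$\sqrt{M{\left(140 \right)} + m{\left(x{\left(-1 \right)},-12 \right)}} = \sqrt{-174 - 48} = \sqrt{-222} = i \sqrt{222}$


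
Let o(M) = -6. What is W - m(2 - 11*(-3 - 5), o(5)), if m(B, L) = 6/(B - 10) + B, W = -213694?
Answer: -8551363/40 ≈ -2.1378e+5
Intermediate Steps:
m(B, L) = B + 6/(-10 + B) (m(B, L) = 6/(-10 + B) + B = B + 6/(-10 + B))
W - m(2 - 11*(-3 - 5), o(5)) = -213694 - (6 + (2 - 11*(-3 - 5))**2 - 10*(2 - 11*(-3 - 5)))/(-10 + (2 - 11*(-3 - 5))) = -213694 - (6 + (2 - 11*(-8))**2 - 10*(2 - 11*(-8)))/(-10 + (2 - 11*(-8))) = -213694 - (6 + (2 + 88)**2 - 10*(2 + 88))/(-10 + (2 + 88)) = -213694 - (6 + 90**2 - 10*90)/(-10 + 90) = -213694 - (6 + 8100 - 900)/80 = -213694 - 7206/80 = -213694 - 1*3603/40 = -213694 - 3603/40 = -8551363/40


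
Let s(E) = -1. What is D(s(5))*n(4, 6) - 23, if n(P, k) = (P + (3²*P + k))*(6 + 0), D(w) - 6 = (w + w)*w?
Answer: 2185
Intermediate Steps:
D(w) = 6 + 2*w² (D(w) = 6 + (w + w)*w = 6 + (2*w)*w = 6 + 2*w²)
n(P, k) = 6*k + 60*P (n(P, k) = (P + (9*P + k))*6 = (P + (k + 9*P))*6 = (k + 10*P)*6 = 6*k + 60*P)
D(s(5))*n(4, 6) - 23 = (6 + 2*(-1)²)*(6*6 + 60*4) - 23 = (6 + 2*1)*(36 + 240) - 23 = (6 + 2)*276 - 23 = 8*276 - 23 = 2208 - 23 = 2185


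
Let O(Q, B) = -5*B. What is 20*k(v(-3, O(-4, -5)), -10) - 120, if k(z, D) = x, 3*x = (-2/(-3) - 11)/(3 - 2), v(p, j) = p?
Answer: -1700/9 ≈ -188.89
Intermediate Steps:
x = -31/9 (x = ((-2/(-3) - 11)/(3 - 2))/3 = ((-2*(-⅓) - 11)/1)/3 = ((⅔ - 11)*1)/3 = (-31/3*1)/3 = (⅓)*(-31/3) = -31/9 ≈ -3.4444)
k(z, D) = -31/9
20*k(v(-3, O(-4, -5)), -10) - 120 = 20*(-31/9) - 120 = -620/9 - 120 = -1700/9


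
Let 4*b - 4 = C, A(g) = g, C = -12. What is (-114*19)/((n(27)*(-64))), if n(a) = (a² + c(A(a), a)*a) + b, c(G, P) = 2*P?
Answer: 57/3680 ≈ 0.015489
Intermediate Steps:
b = -2 (b = 1 + (¼)*(-12) = 1 - 3 = -2)
n(a) = -2 + 3*a² (n(a) = (a² + (2*a)*a) - 2 = (a² + 2*a²) - 2 = 3*a² - 2 = -2 + 3*a²)
(-114*19)/((n(27)*(-64))) = (-114*19)/(((-2 + 3*27²)*(-64))) = (-3*722)/(((-2 + 3*729)*(-64))) = -2166*(-1/(64*(-2 + 2187))) = -2166/(2185*(-64)) = -2166/(-139840) = -2166*(-1/139840) = 57/3680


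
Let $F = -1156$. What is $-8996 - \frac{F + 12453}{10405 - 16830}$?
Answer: $- \frac{57788003}{6425} \approx -8994.2$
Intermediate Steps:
$-8996 - \frac{F + 12453}{10405 - 16830} = -8996 - \frac{-1156 + 12453}{10405 - 16830} = -8996 - \frac{11297}{-6425} = -8996 - 11297 \left(- \frac{1}{6425}\right) = -8996 - - \frac{11297}{6425} = -8996 + \frac{11297}{6425} = - \frac{57788003}{6425}$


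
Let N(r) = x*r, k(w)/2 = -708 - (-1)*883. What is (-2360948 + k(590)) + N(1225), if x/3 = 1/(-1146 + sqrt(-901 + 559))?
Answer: -172279036613/72981 - 1225*I*sqrt(38)/145962 ≈ -2.3606e+6 - 0.051735*I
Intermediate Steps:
k(w) = 350 (k(w) = 2*(-708 - (-1)*883) = 2*(-708 - 1*(-883)) = 2*(-708 + 883) = 2*175 = 350)
x = 3/(-1146 + 3*I*sqrt(38)) (x = 3/(-1146 + sqrt(-901 + 559)) = 3/(-1146 + sqrt(-342)) = 3/(-1146 + 3*I*sqrt(38)) ≈ -0.0026171 - 4.2233e-5*I)
N(r) = r*(-191/72981 - I*sqrt(38)/145962) (N(r) = (-191/72981 - I*sqrt(38)/145962)*r = r*(-191/72981 - I*sqrt(38)/145962))
(-2360948 + k(590)) + N(1225) = (-2360948 + 350) - 1/145962*1225*(382 + I*sqrt(38)) = -2360598 + (-233975/72981 - 1225*I*sqrt(38)/145962) = -172279036613/72981 - 1225*I*sqrt(38)/145962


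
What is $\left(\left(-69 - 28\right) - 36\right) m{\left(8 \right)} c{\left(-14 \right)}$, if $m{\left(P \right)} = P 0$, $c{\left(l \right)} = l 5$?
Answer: $0$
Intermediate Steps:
$c{\left(l \right)} = 5 l$
$m{\left(P \right)} = 0$
$\left(\left(-69 - 28\right) - 36\right) m{\left(8 \right)} c{\left(-14 \right)} = \left(\left(-69 - 28\right) - 36\right) 0 \cdot 5 \left(-14\right) = \left(-97 - 36\right) 0 \left(-70\right) = \left(-133\right) 0 \left(-70\right) = 0 \left(-70\right) = 0$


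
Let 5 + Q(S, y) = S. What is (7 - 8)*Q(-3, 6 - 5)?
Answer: 8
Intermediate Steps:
Q(S, y) = -5 + S
(7 - 8)*Q(-3, 6 - 5) = (7 - 8)*(-5 - 3) = -1*(-8) = 8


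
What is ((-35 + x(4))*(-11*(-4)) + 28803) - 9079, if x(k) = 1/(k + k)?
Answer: 36379/2 ≈ 18190.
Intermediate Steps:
x(k) = 1/(2*k)
((-35 + x(4))*(-11*(-4)) + 28803) - 9079 = ((-35 + (½)/4)*(-11*(-4)) + 28803) - 9079 = ((-35 + (½)*(¼))*44 + 28803) - 9079 = ((-35 + ⅛)*44 + 28803) - 9079 = (-279/8*44 + 28803) - 9079 = (-3069/2 + 28803) - 9079 = 54537/2 - 9079 = 36379/2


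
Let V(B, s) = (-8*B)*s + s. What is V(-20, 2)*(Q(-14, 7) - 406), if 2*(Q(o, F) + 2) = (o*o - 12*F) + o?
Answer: -115598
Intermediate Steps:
Q(o, F) = -2 + o/2 + o²/2 - 6*F (Q(o, F) = -2 + ((o*o - 12*F) + o)/2 = -2 + ((o² - 12*F) + o)/2 = -2 + (o + o² - 12*F)/2 = -2 + (o/2 + o²/2 - 6*F) = -2 + o/2 + o²/2 - 6*F)
V(B, s) = s - 8*B*s (V(B, s) = -8*B*s + s = s - 8*B*s)
V(-20, 2)*(Q(-14, 7) - 406) = (2*(1 - 8*(-20)))*((-2 + (½)*(-14) + (½)*(-14)² - 6*7) - 406) = (2*(1 + 160))*((-2 - 7 + (½)*196 - 42) - 406) = (2*161)*((-2 - 7 + 98 - 42) - 406) = 322*(47 - 406) = 322*(-359) = -115598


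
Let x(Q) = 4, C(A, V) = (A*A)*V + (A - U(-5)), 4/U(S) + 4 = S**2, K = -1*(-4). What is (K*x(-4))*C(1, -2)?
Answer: -400/21 ≈ -19.048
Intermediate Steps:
K = 4
U(S) = 4/(-4 + S**2)
C(A, V) = -4/21 + A + V*A**2 (C(A, V) = (A*A)*V + (A - 4/(-4 + (-5)**2)) = A**2*V + (A - 4/(-4 + 25)) = V*A**2 + (A - 4/21) = V*A**2 + (-4/21 + A) = -4/21 + A + V*A**2)
(K*x(-4))*C(1, -2) = (4*4)*(-4/21 + 1 - 2*1**2) = 16*(-4/21 + 1 - 2*1) = 16*(-4/21 + 1 - 2) = 16*(-25/21) = -400/21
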